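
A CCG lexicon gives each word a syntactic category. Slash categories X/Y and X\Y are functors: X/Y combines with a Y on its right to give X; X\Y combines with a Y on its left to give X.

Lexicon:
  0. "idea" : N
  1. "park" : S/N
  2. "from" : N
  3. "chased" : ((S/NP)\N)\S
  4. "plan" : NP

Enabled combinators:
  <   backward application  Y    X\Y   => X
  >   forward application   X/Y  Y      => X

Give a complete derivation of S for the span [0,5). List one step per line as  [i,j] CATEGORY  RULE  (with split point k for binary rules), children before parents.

[0,1] N  lex  "idea"
[1,2] S/N  lex  "park"
[2,3] N  lex  "from"
[1,3] S  >  k=2
[3,4] ((S/NP)\N)\S  lex  "chased"
[1,4] (S/NP)\N  <  k=3
[0,4] S/NP  <  k=1
[4,5] NP  lex  "plan"
[0,5] S  >  k=4

[0,5] S   >
  [0,4] S/NP   <
    [0,1] "idea" : N
    [1,4] (S/NP)\N   <
      [1,3] S   >
        [1,2] "park" : S/N
        [2,3] "from" : N
      [3,4] "chased" : ((S/NP)\N)\S
  [4,5] "plan" : NP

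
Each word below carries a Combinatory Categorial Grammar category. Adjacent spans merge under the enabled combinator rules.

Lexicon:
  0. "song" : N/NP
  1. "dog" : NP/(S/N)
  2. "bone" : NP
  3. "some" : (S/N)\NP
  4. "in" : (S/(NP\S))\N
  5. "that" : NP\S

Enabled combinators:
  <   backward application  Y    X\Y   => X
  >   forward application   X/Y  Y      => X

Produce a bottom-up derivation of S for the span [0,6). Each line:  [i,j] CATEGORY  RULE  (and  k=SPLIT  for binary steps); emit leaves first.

[0,6] S   >
  [0,5] S/(NP\S)   <
    [0,4] N   >
      [0,1] "song" : N/NP
      [1,4] NP   >
        [1,2] "dog" : NP/(S/N)
        [2,4] S/N   <
          [2,3] "bone" : NP
          [3,4] "some" : (S/N)\NP
    [4,5] "in" : (S/(NP\S))\N
  [5,6] "that" : NP\S

[0,1] N/NP  lex  "song"
[1,2] NP/(S/N)  lex  "dog"
[2,3] NP  lex  "bone"
[3,4] (S/N)\NP  lex  "some"
[2,4] S/N  <  k=3
[1,4] NP  >  k=2
[0,4] N  >  k=1
[4,5] (S/(NP\S))\N  lex  "in"
[0,5] S/(NP\S)  <  k=4
[5,6] NP\S  lex  "that"
[0,6] S  >  k=5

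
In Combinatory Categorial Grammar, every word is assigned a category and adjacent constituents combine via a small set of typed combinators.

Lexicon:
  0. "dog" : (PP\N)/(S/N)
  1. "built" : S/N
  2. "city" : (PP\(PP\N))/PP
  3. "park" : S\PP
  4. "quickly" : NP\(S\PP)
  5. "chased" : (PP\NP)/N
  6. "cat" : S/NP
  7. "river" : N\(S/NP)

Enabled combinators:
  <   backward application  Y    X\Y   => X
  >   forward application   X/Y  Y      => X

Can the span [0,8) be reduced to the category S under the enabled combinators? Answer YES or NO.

NO

(PP\N)/(S/N) S/N (PP\(PP\N))/PP S\PP NP\(S\PP) (PP\NP)/N S/NP N\(S/NP)
CKY chart[0,8] = {PP}; S ∉ chart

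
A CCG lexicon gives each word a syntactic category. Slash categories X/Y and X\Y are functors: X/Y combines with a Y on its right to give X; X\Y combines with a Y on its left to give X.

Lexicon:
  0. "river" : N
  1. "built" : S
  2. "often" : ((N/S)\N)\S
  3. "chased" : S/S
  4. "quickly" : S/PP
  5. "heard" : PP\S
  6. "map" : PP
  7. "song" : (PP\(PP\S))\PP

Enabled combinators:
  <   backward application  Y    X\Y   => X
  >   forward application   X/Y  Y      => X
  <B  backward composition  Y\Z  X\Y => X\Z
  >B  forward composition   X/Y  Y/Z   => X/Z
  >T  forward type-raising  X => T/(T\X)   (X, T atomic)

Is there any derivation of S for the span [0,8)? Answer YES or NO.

N S ((N/S)\N)\S S/S S/PP PP\S PP (PP\(PP\S))\PP
CKY chart[0,8] = {N, N/(N\N), N/(PP\PP), N/(S\S), NP/(NP\N), PP/(PP\N), S/(S\N)}; S ∉ chart

NO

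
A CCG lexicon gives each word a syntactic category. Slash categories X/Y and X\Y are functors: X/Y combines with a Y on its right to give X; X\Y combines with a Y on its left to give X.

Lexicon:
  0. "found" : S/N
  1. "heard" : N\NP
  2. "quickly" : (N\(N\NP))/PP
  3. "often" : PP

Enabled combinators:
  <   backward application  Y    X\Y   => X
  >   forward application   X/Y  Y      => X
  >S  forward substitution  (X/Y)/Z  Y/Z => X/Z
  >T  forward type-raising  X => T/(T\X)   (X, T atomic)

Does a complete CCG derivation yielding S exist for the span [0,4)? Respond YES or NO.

[0,4] S   >
  [0,1] "found" : S/N
  [1,4] N   <
    [1,2] "heard" : N\NP
    [2,4] N\(N\NP)   >
      [2,3] "quickly" : (N\(N\NP))/PP
      [3,4] "often" : PP

YES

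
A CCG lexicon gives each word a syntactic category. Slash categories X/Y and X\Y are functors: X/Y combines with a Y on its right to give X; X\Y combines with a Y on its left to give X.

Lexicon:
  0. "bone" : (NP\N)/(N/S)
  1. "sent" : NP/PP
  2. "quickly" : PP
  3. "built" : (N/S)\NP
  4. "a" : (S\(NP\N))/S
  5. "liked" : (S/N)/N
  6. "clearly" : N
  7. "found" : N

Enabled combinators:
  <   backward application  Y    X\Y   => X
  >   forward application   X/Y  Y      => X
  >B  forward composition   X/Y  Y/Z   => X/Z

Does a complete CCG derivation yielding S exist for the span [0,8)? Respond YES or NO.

[0,8] S   <
  [0,4] NP\N   >
    [0,1] "bone" : (NP\N)/(N/S)
    [1,4] N/S   <
      [1,3] NP   >
        [1,2] "sent" : NP/PP
        [2,3] "quickly" : PP
      [3,4] "built" : (N/S)\NP
  [4,8] S\(NP\N)   >
    [4,5] "a" : (S\(NP\N))/S
    [5,8] S   >
      [5,7] S/N   >
        [5,6] "liked" : (S/N)/N
        [6,7] "clearly" : N
      [7,8] "found" : N

YES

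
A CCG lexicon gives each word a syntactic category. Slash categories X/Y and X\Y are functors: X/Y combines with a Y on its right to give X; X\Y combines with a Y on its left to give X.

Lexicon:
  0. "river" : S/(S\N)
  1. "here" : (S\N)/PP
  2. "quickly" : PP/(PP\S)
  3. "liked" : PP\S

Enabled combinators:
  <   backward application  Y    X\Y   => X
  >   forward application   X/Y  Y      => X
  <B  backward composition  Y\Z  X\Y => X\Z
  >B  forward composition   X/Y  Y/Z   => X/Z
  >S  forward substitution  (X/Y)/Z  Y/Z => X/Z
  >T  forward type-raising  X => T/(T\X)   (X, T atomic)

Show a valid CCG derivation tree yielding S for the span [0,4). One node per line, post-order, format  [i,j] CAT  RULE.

[0,1] S/(S\N)  lex  "river"
[1,2] (S\N)/PP  lex  "here"
[2,3] PP/(PP\S)  lex  "quickly"
[3,4] PP\S  lex  "liked"
[2,4] PP  >  k=3
[1,4] S\N  >  k=2
[0,4] S  >  k=1

[0,4] S   >
  [0,1] "river" : S/(S\N)
  [1,4] S\N   >
    [1,2] "here" : (S\N)/PP
    [2,4] PP   >
      [2,3] "quickly" : PP/(PP\S)
      [3,4] "liked" : PP\S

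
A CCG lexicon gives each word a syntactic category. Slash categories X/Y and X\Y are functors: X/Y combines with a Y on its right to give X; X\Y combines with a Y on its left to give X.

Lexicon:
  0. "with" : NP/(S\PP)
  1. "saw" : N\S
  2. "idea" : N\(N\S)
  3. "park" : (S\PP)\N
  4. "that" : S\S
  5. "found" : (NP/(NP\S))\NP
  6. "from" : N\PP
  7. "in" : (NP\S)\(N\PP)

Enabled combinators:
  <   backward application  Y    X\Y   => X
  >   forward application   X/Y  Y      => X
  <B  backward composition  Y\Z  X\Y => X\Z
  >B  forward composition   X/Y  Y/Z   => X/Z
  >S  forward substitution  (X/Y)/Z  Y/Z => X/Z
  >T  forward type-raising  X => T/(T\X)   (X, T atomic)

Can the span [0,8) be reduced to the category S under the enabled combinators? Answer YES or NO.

NP/(S\PP) N\S N\(N\S) (S\PP)\N S\S (NP/(NP\S))\NP N\PP (NP\S)\(N\PP)
CKY chart[0,8] = {N/(N\NP), NP, NP/(NP\NP), PP/(PP\NP), S/(S\NP)}; S ∉ chart

NO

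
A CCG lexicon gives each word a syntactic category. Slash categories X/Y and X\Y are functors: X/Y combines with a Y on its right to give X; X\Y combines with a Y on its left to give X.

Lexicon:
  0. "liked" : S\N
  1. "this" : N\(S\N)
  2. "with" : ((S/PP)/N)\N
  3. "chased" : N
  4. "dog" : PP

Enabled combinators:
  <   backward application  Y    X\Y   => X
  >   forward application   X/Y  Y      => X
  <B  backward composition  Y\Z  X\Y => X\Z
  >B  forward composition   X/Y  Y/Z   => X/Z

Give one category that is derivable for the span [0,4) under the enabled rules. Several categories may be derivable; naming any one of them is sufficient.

S/PP

[0,5] S   >
  [0,4] S/PP   >
    [0,3] (S/PP)/N   <
      [0,2] N   <
        [0,1] "liked" : S\N
        [1,2] "this" : N\(S\N)
      [2,3] "with" : ((S/PP)/N)\N
    [3,4] "chased" : N
  [4,5] "dog" : PP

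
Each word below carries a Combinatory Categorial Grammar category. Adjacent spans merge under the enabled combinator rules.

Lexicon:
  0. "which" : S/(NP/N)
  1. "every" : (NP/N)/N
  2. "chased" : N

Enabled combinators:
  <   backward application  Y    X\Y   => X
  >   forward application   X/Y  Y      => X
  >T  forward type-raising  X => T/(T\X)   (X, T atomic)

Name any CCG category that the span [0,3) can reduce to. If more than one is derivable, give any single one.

[0,3] S   >
  [0,1] "which" : S/(NP/N)
  [1,3] NP/N   >
    [1,2] "every" : (NP/N)/N
    [2,3] "chased" : N

S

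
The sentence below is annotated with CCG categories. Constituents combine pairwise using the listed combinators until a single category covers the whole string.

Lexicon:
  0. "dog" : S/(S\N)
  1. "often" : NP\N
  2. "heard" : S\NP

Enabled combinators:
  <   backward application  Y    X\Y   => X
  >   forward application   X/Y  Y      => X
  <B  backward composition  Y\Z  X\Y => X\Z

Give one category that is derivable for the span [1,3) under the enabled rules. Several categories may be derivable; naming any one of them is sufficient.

S\N

[0,3] S   >
  [0,1] "dog" : S/(S\N)
  [1,3] S\N   <B
    [1,2] "often" : NP\N
    [2,3] "heard" : S\NP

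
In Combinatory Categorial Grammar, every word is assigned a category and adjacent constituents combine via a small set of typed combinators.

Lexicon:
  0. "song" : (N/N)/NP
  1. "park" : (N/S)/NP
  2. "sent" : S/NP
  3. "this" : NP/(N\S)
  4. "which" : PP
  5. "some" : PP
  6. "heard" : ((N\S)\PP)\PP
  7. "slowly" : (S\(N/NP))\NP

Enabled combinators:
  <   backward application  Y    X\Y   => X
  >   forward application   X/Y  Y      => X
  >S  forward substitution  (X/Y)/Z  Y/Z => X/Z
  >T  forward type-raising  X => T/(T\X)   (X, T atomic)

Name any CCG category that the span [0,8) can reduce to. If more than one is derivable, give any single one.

S

[0,8] S   <
  [0,3] N/NP   >S
    [0,1] "song" : (N/N)/NP
    [1,3] N/NP   >S
      [1,2] "park" : (N/S)/NP
      [2,3] "sent" : S/NP
  [3,8] S\(N/NP)   <
    [3,7] NP   >
      [3,4] "this" : NP/(N\S)
      [4,7] N\S   <
        [4,5] "which" : PP
        [5,7] (N\S)\PP   <
          [5,6] "some" : PP
          [6,7] "heard" : ((N\S)\PP)\PP
    [7,8] "slowly" : (S\(N/NP))\NP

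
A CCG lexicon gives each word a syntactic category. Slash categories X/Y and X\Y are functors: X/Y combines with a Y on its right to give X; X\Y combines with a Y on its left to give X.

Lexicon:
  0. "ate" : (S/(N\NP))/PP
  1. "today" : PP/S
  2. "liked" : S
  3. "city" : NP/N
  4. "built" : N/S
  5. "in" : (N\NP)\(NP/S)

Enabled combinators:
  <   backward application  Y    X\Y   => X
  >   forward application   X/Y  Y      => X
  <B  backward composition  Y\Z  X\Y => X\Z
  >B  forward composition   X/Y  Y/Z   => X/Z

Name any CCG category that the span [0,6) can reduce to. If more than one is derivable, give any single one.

[0,6] S   >
  [0,3] S/(N\NP)   >
    [0,1] "ate" : (S/(N\NP))/PP
    [1,3] PP   >
      [1,2] "today" : PP/S
      [2,3] "liked" : S
  [3,6] N\NP   <
    [3,5] NP/S   >B
      [3,4] "city" : NP/N
      [4,5] "built" : N/S
    [5,6] "in" : (N\NP)\(NP/S)

S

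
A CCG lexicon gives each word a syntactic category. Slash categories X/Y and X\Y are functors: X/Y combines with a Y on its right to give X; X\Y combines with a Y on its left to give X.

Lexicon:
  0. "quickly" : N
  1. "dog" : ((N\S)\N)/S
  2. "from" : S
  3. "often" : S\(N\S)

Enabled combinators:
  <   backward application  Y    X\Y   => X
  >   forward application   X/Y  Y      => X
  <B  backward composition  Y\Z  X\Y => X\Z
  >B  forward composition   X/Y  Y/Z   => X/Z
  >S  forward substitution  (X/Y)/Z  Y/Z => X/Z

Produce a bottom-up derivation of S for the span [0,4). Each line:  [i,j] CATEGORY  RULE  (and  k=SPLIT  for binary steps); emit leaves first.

[0,4] S   <
  [0,1] "quickly" : N
  [1,4] S\N   <B
    [1,3] (N\S)\N   >
      [1,2] "dog" : ((N\S)\N)/S
      [2,3] "from" : S
    [3,4] "often" : S\(N\S)

[0,1] N  lex  "quickly"
[1,2] ((N\S)\N)/S  lex  "dog"
[2,3] S  lex  "from"
[1,3] (N\S)\N  >  k=2
[3,4] S\(N\S)  lex  "often"
[1,4] S\N  <B  k=3
[0,4] S  <  k=1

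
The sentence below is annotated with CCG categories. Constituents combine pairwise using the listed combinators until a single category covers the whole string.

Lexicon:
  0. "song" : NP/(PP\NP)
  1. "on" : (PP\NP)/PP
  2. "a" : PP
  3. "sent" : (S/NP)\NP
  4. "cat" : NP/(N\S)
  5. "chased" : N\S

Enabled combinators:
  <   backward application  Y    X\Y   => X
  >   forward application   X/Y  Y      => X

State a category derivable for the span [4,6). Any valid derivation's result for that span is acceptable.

NP

[0,6] S   >
  [0,4] S/NP   <
    [0,3] NP   >
      [0,1] "song" : NP/(PP\NP)
      [1,3] PP\NP   >
        [1,2] "on" : (PP\NP)/PP
        [2,3] "a" : PP
    [3,4] "sent" : (S/NP)\NP
  [4,6] NP   >
    [4,5] "cat" : NP/(N\S)
    [5,6] "chased" : N\S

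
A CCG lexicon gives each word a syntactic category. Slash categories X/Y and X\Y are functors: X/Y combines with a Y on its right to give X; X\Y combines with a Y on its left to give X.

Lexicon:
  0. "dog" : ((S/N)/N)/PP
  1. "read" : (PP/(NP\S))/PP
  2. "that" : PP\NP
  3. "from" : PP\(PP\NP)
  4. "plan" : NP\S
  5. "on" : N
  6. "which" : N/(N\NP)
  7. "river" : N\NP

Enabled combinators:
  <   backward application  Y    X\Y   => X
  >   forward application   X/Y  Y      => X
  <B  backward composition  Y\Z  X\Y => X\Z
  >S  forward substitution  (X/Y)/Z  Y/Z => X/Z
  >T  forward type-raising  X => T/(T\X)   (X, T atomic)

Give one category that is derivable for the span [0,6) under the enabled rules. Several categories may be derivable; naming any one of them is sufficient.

[0,8] S   >
  [0,6] S/N   >
    [0,5] (S/N)/N   >
      [0,1] "dog" : ((S/N)/N)/PP
      [1,5] PP   >
        [1,4] PP/(NP\S)   >
          [1,2] "read" : (PP/(NP\S))/PP
          [2,4] PP   <
            [2,3] "that" : PP\NP
            [3,4] "from" : PP\(PP\NP)
        [4,5] "plan" : NP\S
    [5,6] "on" : N
  [6,8] N   >
    [6,7] "which" : N/(N\NP)
    [7,8] "river" : N\NP

S/N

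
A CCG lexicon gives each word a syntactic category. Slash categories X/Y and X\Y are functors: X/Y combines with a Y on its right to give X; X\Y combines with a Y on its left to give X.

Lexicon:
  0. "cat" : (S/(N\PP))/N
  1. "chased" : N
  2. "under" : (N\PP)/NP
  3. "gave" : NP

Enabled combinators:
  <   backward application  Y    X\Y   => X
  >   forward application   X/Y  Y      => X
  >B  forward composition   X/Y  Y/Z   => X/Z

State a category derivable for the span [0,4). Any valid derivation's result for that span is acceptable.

S

[0,4] S   >
  [0,2] S/(N\PP)   >
    [0,1] "cat" : (S/(N\PP))/N
    [1,2] "chased" : N
  [2,4] N\PP   >
    [2,3] "under" : (N\PP)/NP
    [3,4] "gave" : NP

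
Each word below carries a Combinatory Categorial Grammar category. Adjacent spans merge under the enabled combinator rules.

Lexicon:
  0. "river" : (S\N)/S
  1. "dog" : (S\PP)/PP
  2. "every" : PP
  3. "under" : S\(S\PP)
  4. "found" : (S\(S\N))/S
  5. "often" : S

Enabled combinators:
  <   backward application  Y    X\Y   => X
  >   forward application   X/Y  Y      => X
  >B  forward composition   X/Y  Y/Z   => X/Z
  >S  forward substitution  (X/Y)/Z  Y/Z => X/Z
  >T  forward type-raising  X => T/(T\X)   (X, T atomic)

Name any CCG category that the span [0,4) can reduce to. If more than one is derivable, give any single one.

S\N

[0,6] S   <
  [0,4] S\N   >
    [0,1] "river" : (S\N)/S
    [1,4] S   <
      [1,3] S\PP   >
        [1,2] "dog" : (S\PP)/PP
        [2,3] "every" : PP
      [3,4] "under" : S\(S\PP)
  [4,6] S\(S\N)   >
    [4,5] "found" : (S\(S\N))/S
    [5,6] "often" : S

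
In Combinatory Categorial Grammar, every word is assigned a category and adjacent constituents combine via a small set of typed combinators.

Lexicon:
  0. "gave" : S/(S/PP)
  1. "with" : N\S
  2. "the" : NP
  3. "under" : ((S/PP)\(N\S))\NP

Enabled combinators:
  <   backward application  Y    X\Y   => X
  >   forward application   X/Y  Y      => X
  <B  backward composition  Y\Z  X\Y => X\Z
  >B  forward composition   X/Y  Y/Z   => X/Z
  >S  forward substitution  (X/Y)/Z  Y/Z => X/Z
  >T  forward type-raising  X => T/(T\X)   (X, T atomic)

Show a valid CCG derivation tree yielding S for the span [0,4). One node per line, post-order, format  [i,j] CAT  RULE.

[0,1] S/(S/PP)  lex  "gave"
[1,2] N\S  lex  "with"
[2,3] NP  lex  "the"
[3,4] ((S/PP)\(N\S))\NP  lex  "under"
[2,4] (S/PP)\(N\S)  <  k=3
[1,4] S/PP  <  k=2
[0,4] S  >  k=1

[0,4] S   >
  [0,1] "gave" : S/(S/PP)
  [1,4] S/PP   <
    [1,2] "with" : N\S
    [2,4] (S/PP)\(N\S)   <
      [2,3] "the" : NP
      [3,4] "under" : ((S/PP)\(N\S))\NP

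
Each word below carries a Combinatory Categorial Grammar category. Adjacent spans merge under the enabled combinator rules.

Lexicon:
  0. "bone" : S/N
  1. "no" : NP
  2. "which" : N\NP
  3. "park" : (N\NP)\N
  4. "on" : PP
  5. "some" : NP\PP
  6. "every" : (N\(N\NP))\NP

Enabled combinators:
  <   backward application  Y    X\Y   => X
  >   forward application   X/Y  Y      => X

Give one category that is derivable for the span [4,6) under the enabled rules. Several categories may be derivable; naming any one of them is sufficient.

[0,7] S   >
  [0,1] "bone" : S/N
  [1,7] N   <
    [1,4] N\NP   <
      [1,3] N   <
        [1,2] "no" : NP
        [2,3] "which" : N\NP
      [3,4] "park" : (N\NP)\N
    [4,7] N\(N\NP)   <
      [4,6] NP   <
        [4,5] "on" : PP
        [5,6] "some" : NP\PP
      [6,7] "every" : (N\(N\NP))\NP

NP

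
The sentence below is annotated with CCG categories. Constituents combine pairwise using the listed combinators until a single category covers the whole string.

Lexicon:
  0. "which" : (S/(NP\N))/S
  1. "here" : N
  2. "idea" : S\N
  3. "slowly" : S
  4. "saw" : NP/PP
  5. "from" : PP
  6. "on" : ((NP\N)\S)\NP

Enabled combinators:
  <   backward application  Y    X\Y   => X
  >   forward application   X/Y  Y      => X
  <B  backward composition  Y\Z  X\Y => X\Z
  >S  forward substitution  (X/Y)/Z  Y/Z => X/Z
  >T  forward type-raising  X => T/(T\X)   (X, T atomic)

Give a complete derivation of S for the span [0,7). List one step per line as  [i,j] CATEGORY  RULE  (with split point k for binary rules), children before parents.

[0,1] (S/(NP\N))/S  lex  "which"
[1,2] N  lex  "here"
[1,2] S/(S\N)  >T
[2,3] S\N  lex  "idea"
[1,3] S  >  k=2
[0,3] S/(NP\N)  >  k=1
[3,4] S  lex  "slowly"
[4,5] NP/PP  lex  "saw"
[5,6] PP  lex  "from"
[4,6] NP  >  k=5
[6,7] ((NP\N)\S)\NP  lex  "on"
[4,7] (NP\N)\S  <  k=6
[3,7] NP\N  <  k=4
[0,7] S  >  k=3

[0,7] S   >
  [0,3] S/(NP\N)   >
    [0,1] "which" : (S/(NP\N))/S
    [1,3] S   >
      [1,2] S/(S\N)   >T
        [1,2] "here" : N
      [2,3] "idea" : S\N
  [3,7] NP\N   <
    [3,4] "slowly" : S
    [4,7] (NP\N)\S   <
      [4,6] NP   >
        [4,5] "saw" : NP/PP
        [5,6] "from" : PP
      [6,7] "on" : ((NP\N)\S)\NP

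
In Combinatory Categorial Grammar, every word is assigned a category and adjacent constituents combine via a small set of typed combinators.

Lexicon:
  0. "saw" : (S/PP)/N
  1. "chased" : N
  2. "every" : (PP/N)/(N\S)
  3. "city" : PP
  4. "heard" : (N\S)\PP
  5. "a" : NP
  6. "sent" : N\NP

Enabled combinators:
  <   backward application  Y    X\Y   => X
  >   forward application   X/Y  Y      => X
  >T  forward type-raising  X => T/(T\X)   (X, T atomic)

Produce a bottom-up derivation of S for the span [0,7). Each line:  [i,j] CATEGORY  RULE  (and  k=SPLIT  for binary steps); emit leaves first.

[0,1] (S/PP)/N  lex  "saw"
[1,2] N  lex  "chased"
[0,2] S/PP  >  k=1
[2,3] (PP/N)/(N\S)  lex  "every"
[3,4] PP  lex  "city"
[4,5] (N\S)\PP  lex  "heard"
[3,5] N\S  <  k=4
[2,5] PP/N  >  k=3
[5,6] NP  lex  "a"
[5,6] N/(N\NP)  >T
[6,7] N\NP  lex  "sent"
[5,7] N  >  k=6
[2,7] PP  >  k=5
[0,7] S  >  k=2

[0,7] S   >
  [0,2] S/PP   >
    [0,1] "saw" : (S/PP)/N
    [1,2] "chased" : N
  [2,7] PP   >
    [2,5] PP/N   >
      [2,3] "every" : (PP/N)/(N\S)
      [3,5] N\S   <
        [3,4] "city" : PP
        [4,5] "heard" : (N\S)\PP
    [5,7] N   >
      [5,6] N/(N\NP)   >T
        [5,6] "a" : NP
      [6,7] "sent" : N\NP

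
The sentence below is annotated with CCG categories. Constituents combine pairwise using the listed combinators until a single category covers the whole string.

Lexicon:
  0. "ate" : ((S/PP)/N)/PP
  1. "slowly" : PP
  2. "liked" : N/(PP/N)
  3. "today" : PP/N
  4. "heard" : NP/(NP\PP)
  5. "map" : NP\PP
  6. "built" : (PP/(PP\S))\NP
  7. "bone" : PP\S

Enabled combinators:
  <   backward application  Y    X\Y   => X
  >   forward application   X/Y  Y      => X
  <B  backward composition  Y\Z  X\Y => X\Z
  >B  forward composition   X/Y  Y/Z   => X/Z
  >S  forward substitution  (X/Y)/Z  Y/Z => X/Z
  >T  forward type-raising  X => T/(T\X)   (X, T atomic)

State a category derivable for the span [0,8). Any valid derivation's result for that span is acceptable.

S

[0,8] S   >
  [0,4] S/PP   >
    [0,2] (S/PP)/N   >
      [0,1] "ate" : ((S/PP)/N)/PP
      [1,2] "slowly" : PP
    [2,4] N   >
      [2,3] "liked" : N/(PP/N)
      [3,4] "today" : PP/N
  [4,8] PP   >
    [4,7] PP/(PP\S)   <
      [4,6] NP   >
        [4,5] "heard" : NP/(NP\PP)
        [5,6] "map" : NP\PP
      [6,7] "built" : (PP/(PP\S))\NP
    [7,8] "bone" : PP\S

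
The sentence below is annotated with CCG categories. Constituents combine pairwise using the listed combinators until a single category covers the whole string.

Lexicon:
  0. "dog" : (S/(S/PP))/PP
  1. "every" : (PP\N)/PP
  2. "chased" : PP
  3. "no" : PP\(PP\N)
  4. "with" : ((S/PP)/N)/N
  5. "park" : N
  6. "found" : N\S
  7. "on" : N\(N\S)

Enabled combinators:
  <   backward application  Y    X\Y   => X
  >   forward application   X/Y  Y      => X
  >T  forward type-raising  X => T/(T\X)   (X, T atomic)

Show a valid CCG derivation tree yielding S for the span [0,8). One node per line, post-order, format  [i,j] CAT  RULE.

[0,8] S   >
  [0,4] S/(S/PP)   >
    [0,1] "dog" : (S/(S/PP))/PP
    [1,4] PP   <
      [1,3] PP\N   >
        [1,2] "every" : (PP\N)/PP
        [2,3] "chased" : PP
      [3,4] "no" : PP\(PP\N)
  [4,8] S/PP   >
    [4,6] (S/PP)/N   >
      [4,5] "with" : ((S/PP)/N)/N
      [5,6] "park" : N
    [6,8] N   <
      [6,7] "found" : N\S
      [7,8] "on" : N\(N\S)

[0,1] (S/(S/PP))/PP  lex  "dog"
[1,2] (PP\N)/PP  lex  "every"
[2,3] PP  lex  "chased"
[1,3] PP\N  >  k=2
[3,4] PP\(PP\N)  lex  "no"
[1,4] PP  <  k=3
[0,4] S/(S/PP)  >  k=1
[4,5] ((S/PP)/N)/N  lex  "with"
[5,6] N  lex  "park"
[4,6] (S/PP)/N  >  k=5
[6,7] N\S  lex  "found"
[7,8] N\(N\S)  lex  "on"
[6,8] N  <  k=7
[4,8] S/PP  >  k=6
[0,8] S  >  k=4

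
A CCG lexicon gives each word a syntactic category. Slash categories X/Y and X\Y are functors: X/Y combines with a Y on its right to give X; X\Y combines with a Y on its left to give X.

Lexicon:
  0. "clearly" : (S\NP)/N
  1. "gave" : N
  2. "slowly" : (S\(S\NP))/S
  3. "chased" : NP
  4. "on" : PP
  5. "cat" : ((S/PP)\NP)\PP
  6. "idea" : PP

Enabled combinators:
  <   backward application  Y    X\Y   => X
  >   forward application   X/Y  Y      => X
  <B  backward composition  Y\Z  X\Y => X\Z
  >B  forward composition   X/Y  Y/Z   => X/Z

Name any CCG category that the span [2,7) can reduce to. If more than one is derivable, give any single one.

[0,7] S   <
  [0,2] S\NP   >
    [0,1] "clearly" : (S\NP)/N
    [1,2] "gave" : N
  [2,7] S\(S\NP)   >
    [2,3] "slowly" : (S\(S\NP))/S
    [3,7] S   >
      [3,6] S/PP   <
        [3,4] "chased" : NP
        [4,6] (S/PP)\NP   <
          [4,5] "on" : PP
          [5,6] "cat" : ((S/PP)\NP)\PP
      [6,7] "idea" : PP

S\(S\NP)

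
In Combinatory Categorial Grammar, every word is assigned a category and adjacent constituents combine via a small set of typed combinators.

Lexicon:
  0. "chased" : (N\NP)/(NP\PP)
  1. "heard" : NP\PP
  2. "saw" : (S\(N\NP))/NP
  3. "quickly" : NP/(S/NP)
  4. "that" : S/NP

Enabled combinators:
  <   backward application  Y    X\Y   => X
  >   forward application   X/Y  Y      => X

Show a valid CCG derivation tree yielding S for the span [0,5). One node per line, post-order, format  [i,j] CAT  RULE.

[0,5] S   <
  [0,2] N\NP   >
    [0,1] "chased" : (N\NP)/(NP\PP)
    [1,2] "heard" : NP\PP
  [2,5] S\(N\NP)   >
    [2,3] "saw" : (S\(N\NP))/NP
    [3,5] NP   >
      [3,4] "quickly" : NP/(S/NP)
      [4,5] "that" : S/NP

[0,1] (N\NP)/(NP\PP)  lex  "chased"
[1,2] NP\PP  lex  "heard"
[0,2] N\NP  >  k=1
[2,3] (S\(N\NP))/NP  lex  "saw"
[3,4] NP/(S/NP)  lex  "quickly"
[4,5] S/NP  lex  "that"
[3,5] NP  >  k=4
[2,5] S\(N\NP)  >  k=3
[0,5] S  <  k=2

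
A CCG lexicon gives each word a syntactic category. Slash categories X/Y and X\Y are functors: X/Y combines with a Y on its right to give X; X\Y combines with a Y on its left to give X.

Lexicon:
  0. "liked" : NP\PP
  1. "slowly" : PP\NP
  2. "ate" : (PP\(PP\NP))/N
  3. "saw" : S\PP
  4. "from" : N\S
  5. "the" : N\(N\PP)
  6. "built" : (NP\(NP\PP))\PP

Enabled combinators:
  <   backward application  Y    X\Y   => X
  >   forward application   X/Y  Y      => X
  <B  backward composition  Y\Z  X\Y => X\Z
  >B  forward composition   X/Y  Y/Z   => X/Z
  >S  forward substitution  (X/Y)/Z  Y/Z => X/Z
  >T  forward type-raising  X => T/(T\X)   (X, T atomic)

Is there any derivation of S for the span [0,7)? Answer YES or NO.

NP\PP PP\NP (PP\(PP\NP))/N S\PP N\S N\(N\PP) (NP\(NP\PP))\PP
CKY chart[0,7] = {N/(N\NP), NP, NP/(NP\NP), PP/(PP\NP), S/(S\NP)}; S ∉ chart

NO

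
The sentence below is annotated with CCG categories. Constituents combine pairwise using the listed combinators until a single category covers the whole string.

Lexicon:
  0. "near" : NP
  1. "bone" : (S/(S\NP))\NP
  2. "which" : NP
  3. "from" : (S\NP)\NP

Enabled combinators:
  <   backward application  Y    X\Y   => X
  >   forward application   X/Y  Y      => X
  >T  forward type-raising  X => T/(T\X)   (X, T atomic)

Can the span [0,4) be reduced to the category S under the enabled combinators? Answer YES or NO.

[0,4] S   >
  [0,2] S/(S\NP)   <
    [0,1] "near" : NP
    [1,2] "bone" : (S/(S\NP))\NP
  [2,4] S\NP   <
    [2,3] "which" : NP
    [3,4] "from" : (S\NP)\NP

YES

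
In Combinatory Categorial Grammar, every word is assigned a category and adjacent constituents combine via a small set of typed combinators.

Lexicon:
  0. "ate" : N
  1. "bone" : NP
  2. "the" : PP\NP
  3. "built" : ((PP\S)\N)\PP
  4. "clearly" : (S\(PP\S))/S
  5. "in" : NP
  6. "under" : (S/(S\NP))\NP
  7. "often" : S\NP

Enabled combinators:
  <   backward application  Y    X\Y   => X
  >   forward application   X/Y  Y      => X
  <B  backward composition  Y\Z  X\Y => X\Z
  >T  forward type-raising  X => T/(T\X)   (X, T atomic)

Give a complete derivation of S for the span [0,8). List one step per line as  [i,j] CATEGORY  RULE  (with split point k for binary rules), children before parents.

[0,8] S   >
  [0,1] S/(S\N)   >T
    [0,1] "ate" : N
  [1,8] S\N   <B
    [1,4] (PP\S)\N   <
      [1,3] PP   >
        [1,2] PP/(PP\NP)   >T
          [1,2] "bone" : NP
        [2,3] "the" : PP\NP
      [3,4] "built" : ((PP\S)\N)\PP
    [4,8] S\(PP\S)   >
      [4,5] "clearly" : (S\(PP\S))/S
      [5,8] S   >
        [5,7] S/(S\NP)   <
          [5,6] "in" : NP
          [6,7] "under" : (S/(S\NP))\NP
        [7,8] "often" : S\NP

[0,1] N  lex  "ate"
[0,1] S/(S\N)  >T
[1,2] NP  lex  "bone"
[1,2] PP/(PP\NP)  >T
[2,3] PP\NP  lex  "the"
[1,3] PP  >  k=2
[3,4] ((PP\S)\N)\PP  lex  "built"
[1,4] (PP\S)\N  <  k=3
[4,5] (S\(PP\S))/S  lex  "clearly"
[5,6] NP  lex  "in"
[6,7] (S/(S\NP))\NP  lex  "under"
[5,7] S/(S\NP)  <  k=6
[7,8] S\NP  lex  "often"
[5,8] S  >  k=7
[4,8] S\(PP\S)  >  k=5
[1,8] S\N  <B  k=4
[0,8] S  >  k=1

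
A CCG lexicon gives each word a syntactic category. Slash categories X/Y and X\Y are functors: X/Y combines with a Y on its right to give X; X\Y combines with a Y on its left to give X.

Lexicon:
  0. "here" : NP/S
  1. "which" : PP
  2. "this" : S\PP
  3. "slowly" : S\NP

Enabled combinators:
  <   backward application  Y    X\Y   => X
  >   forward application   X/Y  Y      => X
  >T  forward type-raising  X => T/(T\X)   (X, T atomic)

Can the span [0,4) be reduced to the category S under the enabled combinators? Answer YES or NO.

YES

[0,4] S   <
  [0,3] NP   >
    [0,1] "here" : NP/S
    [1,3] S   >
      [1,2] S/(S\PP)   >T
        [1,2] "which" : PP
      [2,3] "this" : S\PP
  [3,4] "slowly" : S\NP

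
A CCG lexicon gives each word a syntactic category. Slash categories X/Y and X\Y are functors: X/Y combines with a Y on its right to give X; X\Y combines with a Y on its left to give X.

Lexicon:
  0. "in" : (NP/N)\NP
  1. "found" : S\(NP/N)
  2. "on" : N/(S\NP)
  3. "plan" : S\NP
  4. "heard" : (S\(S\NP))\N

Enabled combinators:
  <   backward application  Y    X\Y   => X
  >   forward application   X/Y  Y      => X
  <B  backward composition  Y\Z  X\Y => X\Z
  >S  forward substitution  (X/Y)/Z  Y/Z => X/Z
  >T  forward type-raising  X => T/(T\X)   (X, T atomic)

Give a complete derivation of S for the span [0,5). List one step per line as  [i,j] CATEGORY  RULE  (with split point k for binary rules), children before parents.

[0,1] (NP/N)\NP  lex  "in"
[1,2] S\(NP/N)  lex  "found"
[0,2] S\NP  <B  k=1
[2,3] N/(S\NP)  lex  "on"
[3,4] S\NP  lex  "plan"
[2,4] N  >  k=3
[4,5] (S\(S\NP))\N  lex  "heard"
[2,5] S\(S\NP)  <  k=4
[0,5] S  <  k=2

[0,5] S   <
  [0,2] S\NP   <B
    [0,1] "in" : (NP/N)\NP
    [1,2] "found" : S\(NP/N)
  [2,5] S\(S\NP)   <
    [2,4] N   >
      [2,3] "on" : N/(S\NP)
      [3,4] "plan" : S\NP
    [4,5] "heard" : (S\(S\NP))\N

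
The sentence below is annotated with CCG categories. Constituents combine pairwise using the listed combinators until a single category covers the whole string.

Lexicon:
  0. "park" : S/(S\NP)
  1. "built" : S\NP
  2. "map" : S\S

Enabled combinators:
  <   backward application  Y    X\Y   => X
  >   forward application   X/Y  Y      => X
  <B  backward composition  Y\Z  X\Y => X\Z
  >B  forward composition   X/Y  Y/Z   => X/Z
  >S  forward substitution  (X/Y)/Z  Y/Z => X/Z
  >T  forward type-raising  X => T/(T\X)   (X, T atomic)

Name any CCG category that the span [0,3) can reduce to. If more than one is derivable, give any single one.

[0,3] S   >
  [0,1] "park" : S/(S\NP)
  [1,3] S\NP   <B
    [1,2] "built" : S\NP
    [2,3] "map" : S\S

S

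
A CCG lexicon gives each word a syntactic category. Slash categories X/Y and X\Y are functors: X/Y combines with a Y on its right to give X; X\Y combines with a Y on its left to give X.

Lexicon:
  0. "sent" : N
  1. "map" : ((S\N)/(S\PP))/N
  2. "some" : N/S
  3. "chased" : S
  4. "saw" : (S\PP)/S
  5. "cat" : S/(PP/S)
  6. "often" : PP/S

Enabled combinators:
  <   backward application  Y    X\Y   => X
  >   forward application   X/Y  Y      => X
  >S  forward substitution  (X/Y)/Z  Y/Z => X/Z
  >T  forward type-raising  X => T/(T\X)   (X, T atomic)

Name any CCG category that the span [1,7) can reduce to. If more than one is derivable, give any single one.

[0,7] S   >
  [0,1] S/(S\N)   >T
    [0,1] "sent" : N
  [1,7] S\N   >
    [1,4] (S\N)/(S\PP)   >
      [1,2] "map" : ((S\N)/(S\PP))/N
      [2,4] N   >
        [2,3] "some" : N/S
        [3,4] "chased" : S
    [4,7] S\PP   >
      [4,5] "saw" : (S\PP)/S
      [5,7] S   >
        [5,6] "cat" : S/(PP/S)
        [6,7] "often" : PP/S

S\N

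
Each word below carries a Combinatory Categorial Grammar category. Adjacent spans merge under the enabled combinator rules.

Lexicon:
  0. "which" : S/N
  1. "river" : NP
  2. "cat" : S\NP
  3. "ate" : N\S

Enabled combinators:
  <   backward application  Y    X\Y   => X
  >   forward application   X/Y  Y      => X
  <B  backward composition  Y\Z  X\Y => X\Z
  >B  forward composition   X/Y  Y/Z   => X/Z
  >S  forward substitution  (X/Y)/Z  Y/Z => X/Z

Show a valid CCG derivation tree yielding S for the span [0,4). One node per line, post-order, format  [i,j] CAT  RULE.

[0,1] S/N  lex  "which"
[1,2] NP  lex  "river"
[2,3] S\NP  lex  "cat"
[3,4] N\S  lex  "ate"
[2,4] N\NP  <B  k=3
[1,4] N  <  k=2
[0,4] S  >  k=1

[0,4] S   >
  [0,1] "which" : S/N
  [1,4] N   <
    [1,2] "river" : NP
    [2,4] N\NP   <B
      [2,3] "cat" : S\NP
      [3,4] "ate" : N\S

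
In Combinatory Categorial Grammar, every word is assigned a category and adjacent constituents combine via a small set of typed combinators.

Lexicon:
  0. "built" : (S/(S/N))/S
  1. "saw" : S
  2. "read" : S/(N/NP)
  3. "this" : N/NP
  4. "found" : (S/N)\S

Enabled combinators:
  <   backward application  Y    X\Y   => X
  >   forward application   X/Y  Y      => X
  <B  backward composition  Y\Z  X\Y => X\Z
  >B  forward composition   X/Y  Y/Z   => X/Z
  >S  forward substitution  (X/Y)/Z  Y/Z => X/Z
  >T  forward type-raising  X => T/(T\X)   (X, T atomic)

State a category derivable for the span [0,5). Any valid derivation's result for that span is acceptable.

S

[0,5] S   >
  [0,2] S/(S/N)   >
    [0,1] "built" : (S/(S/N))/S
    [1,2] "saw" : S
  [2,5] S/N   <
    [2,4] S   >
      [2,3] "read" : S/(N/NP)
      [3,4] "this" : N/NP
    [4,5] "found" : (S/N)\S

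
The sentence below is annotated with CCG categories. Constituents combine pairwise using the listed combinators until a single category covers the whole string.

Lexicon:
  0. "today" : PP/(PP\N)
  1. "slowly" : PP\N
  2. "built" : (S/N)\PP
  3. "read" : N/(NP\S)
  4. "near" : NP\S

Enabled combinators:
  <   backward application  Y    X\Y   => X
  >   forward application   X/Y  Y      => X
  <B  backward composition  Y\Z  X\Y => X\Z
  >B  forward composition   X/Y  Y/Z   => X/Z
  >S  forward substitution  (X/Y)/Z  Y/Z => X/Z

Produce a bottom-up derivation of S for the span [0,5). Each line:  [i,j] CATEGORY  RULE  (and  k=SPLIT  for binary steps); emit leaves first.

[0,5] S   >
  [0,3] S/N   <
    [0,2] PP   >
      [0,1] "today" : PP/(PP\N)
      [1,2] "slowly" : PP\N
    [2,3] "built" : (S/N)\PP
  [3,5] N   >
    [3,4] "read" : N/(NP\S)
    [4,5] "near" : NP\S

[0,1] PP/(PP\N)  lex  "today"
[1,2] PP\N  lex  "slowly"
[0,2] PP  >  k=1
[2,3] (S/N)\PP  lex  "built"
[0,3] S/N  <  k=2
[3,4] N/(NP\S)  lex  "read"
[4,5] NP\S  lex  "near"
[3,5] N  >  k=4
[0,5] S  >  k=3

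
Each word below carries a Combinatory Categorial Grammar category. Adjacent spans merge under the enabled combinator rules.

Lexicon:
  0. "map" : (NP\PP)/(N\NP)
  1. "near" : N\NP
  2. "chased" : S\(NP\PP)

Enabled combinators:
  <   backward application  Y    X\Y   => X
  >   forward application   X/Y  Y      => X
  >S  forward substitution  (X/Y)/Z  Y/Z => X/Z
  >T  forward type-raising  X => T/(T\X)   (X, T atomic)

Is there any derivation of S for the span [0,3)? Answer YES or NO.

[0,3] S   <
  [0,2] NP\PP   >
    [0,1] "map" : (NP\PP)/(N\NP)
    [1,2] "near" : N\NP
  [2,3] "chased" : S\(NP\PP)

YES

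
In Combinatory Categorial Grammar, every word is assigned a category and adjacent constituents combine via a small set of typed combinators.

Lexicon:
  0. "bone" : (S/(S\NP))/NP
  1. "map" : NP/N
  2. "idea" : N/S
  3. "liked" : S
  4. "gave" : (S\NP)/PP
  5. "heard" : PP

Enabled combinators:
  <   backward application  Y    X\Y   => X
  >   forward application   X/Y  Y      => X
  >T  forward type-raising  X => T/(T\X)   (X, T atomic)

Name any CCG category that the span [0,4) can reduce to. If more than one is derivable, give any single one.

[0,6] S   >
  [0,4] S/(S\NP)   >
    [0,1] "bone" : (S/(S\NP))/NP
    [1,4] NP   >
      [1,2] "map" : NP/N
      [2,4] N   >
        [2,3] "idea" : N/S
        [3,4] "liked" : S
  [4,6] S\NP   >
    [4,5] "gave" : (S\NP)/PP
    [5,6] "heard" : PP

S/(S\NP)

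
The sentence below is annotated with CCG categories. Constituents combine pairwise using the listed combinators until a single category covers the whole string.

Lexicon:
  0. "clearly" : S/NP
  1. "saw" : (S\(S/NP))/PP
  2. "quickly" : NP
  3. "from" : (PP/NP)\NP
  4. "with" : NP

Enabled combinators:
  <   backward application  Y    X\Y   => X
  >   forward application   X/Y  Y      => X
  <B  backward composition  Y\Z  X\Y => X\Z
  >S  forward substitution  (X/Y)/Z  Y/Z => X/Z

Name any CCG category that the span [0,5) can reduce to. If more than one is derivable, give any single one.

S

[0,5] S   <
  [0,1] "clearly" : S/NP
  [1,5] S\(S/NP)   >
    [1,2] "saw" : (S\(S/NP))/PP
    [2,5] PP   >
      [2,4] PP/NP   <
        [2,3] "quickly" : NP
        [3,4] "from" : (PP/NP)\NP
      [4,5] "with" : NP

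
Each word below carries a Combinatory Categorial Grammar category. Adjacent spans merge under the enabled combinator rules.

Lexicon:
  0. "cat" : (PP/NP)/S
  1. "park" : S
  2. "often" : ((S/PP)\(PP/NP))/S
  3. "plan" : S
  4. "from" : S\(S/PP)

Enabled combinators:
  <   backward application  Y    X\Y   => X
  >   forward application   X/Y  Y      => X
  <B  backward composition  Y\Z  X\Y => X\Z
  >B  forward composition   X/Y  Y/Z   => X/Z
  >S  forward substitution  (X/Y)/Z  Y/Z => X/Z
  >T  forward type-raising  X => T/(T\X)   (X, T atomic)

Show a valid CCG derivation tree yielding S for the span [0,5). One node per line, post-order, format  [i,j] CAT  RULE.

[0,5] S   <
  [0,4] S/PP   <
    [0,2] PP/NP   >
      [0,1] "cat" : (PP/NP)/S
      [1,2] "park" : S
    [2,4] (S/PP)\(PP/NP)   >
      [2,3] "often" : ((S/PP)\(PP/NP))/S
      [3,4] "plan" : S
  [4,5] "from" : S\(S/PP)

[0,1] (PP/NP)/S  lex  "cat"
[1,2] S  lex  "park"
[0,2] PP/NP  >  k=1
[2,3] ((S/PP)\(PP/NP))/S  lex  "often"
[3,4] S  lex  "plan"
[2,4] (S/PP)\(PP/NP)  >  k=3
[0,4] S/PP  <  k=2
[4,5] S\(S/PP)  lex  "from"
[0,5] S  <  k=4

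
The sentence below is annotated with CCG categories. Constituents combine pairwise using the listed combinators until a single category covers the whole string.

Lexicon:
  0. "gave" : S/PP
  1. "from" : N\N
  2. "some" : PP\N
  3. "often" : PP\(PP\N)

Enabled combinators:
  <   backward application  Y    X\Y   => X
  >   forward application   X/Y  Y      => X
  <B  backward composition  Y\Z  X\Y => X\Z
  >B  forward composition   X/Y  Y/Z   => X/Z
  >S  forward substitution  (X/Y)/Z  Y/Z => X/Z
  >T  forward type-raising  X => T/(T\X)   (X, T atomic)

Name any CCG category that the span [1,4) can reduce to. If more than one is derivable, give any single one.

PP

[0,4] S   >
  [0,1] "gave" : S/PP
  [1,4] PP   <
    [1,3] PP\N   <B
      [1,2] "from" : N\N
      [2,3] "some" : PP\N
    [3,4] "often" : PP\(PP\N)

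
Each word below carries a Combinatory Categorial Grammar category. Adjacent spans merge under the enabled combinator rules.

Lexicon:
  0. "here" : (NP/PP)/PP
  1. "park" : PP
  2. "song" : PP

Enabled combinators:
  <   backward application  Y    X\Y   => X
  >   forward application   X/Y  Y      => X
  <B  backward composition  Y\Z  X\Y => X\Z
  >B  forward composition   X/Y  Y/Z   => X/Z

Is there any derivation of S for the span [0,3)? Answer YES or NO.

(NP/PP)/PP PP PP
CKY chart[0,3] = {NP}; S ∉ chart

NO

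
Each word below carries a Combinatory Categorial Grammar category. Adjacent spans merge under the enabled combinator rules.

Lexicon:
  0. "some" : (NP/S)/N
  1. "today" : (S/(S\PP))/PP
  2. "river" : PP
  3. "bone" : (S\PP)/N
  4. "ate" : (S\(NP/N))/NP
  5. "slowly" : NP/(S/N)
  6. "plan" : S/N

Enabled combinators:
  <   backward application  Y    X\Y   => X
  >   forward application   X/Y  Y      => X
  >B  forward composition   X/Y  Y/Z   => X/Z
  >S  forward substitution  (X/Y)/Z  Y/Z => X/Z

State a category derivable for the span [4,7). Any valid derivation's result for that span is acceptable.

S\(NP/N)

[0,7] S   <
  [0,4] NP/N   >S
    [0,1] "some" : (NP/S)/N
    [1,4] S/N   >B
      [1,3] S/(S\PP)   >
        [1,2] "today" : (S/(S\PP))/PP
        [2,3] "river" : PP
      [3,4] "bone" : (S\PP)/N
  [4,7] S\(NP/N)   >
    [4,5] "ate" : (S\(NP/N))/NP
    [5,7] NP   >
      [5,6] "slowly" : NP/(S/N)
      [6,7] "plan" : S/N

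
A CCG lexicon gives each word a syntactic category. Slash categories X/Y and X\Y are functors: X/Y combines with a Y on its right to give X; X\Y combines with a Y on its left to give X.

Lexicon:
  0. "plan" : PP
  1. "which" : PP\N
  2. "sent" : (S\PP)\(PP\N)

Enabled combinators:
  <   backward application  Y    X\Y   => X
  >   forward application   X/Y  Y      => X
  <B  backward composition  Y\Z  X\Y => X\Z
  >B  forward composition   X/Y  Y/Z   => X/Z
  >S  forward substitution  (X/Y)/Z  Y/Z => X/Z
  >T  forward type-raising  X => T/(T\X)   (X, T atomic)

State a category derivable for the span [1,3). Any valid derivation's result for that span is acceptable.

[0,3] S   <
  [0,1] "plan" : PP
  [1,3] S\PP   <
    [1,2] "which" : PP\N
    [2,3] "sent" : (S\PP)\(PP\N)

S\PP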